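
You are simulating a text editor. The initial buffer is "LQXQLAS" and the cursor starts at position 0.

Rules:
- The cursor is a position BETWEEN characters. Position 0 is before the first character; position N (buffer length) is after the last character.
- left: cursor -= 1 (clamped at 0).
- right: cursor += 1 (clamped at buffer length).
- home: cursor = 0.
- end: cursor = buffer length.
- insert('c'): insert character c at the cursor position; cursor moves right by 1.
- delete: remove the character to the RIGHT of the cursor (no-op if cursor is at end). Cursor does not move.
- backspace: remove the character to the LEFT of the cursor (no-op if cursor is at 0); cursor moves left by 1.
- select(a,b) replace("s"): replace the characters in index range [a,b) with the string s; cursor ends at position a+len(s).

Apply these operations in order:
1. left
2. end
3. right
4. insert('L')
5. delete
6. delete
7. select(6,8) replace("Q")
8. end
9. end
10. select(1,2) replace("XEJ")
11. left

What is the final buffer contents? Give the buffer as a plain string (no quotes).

Answer: LXEJXQLAQ

Derivation:
After op 1 (left): buf='LQXQLAS' cursor=0
After op 2 (end): buf='LQXQLAS' cursor=7
After op 3 (right): buf='LQXQLAS' cursor=7
After op 4 (insert('L')): buf='LQXQLASL' cursor=8
After op 5 (delete): buf='LQXQLASL' cursor=8
After op 6 (delete): buf='LQXQLASL' cursor=8
After op 7 (select(6,8) replace("Q")): buf='LQXQLAQ' cursor=7
After op 8 (end): buf='LQXQLAQ' cursor=7
After op 9 (end): buf='LQXQLAQ' cursor=7
After op 10 (select(1,2) replace("XEJ")): buf='LXEJXQLAQ' cursor=4
After op 11 (left): buf='LXEJXQLAQ' cursor=3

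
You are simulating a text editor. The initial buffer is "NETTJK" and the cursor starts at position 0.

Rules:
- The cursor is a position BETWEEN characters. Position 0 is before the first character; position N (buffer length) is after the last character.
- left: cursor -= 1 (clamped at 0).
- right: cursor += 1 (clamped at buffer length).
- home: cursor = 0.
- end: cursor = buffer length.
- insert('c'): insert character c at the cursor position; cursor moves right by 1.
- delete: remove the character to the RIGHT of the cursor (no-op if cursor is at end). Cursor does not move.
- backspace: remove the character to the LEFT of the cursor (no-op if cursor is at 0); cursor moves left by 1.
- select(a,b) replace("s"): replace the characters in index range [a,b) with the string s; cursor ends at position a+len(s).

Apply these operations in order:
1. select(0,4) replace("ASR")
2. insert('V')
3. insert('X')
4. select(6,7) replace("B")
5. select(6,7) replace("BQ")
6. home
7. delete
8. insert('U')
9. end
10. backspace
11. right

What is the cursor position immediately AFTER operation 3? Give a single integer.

Answer: 5

Derivation:
After op 1 (select(0,4) replace("ASR")): buf='ASRJK' cursor=3
After op 2 (insert('V')): buf='ASRVJK' cursor=4
After op 3 (insert('X')): buf='ASRVXJK' cursor=5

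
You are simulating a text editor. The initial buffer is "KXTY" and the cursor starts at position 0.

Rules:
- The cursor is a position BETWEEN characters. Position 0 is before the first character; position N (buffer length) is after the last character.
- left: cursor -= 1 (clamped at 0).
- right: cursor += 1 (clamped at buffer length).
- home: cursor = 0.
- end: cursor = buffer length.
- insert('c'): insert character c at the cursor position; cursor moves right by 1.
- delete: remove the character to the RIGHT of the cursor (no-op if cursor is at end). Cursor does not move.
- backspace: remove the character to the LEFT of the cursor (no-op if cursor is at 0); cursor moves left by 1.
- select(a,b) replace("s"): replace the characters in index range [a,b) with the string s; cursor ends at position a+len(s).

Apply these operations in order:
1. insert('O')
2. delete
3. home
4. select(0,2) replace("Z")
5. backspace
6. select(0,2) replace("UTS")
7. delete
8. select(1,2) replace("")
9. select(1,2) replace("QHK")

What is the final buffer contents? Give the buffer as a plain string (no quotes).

Answer: UQHK

Derivation:
After op 1 (insert('O')): buf='OKXTY' cursor=1
After op 2 (delete): buf='OXTY' cursor=1
After op 3 (home): buf='OXTY' cursor=0
After op 4 (select(0,2) replace("Z")): buf='ZTY' cursor=1
After op 5 (backspace): buf='TY' cursor=0
After op 6 (select(0,2) replace("UTS")): buf='UTS' cursor=3
After op 7 (delete): buf='UTS' cursor=3
After op 8 (select(1,2) replace("")): buf='US' cursor=1
After op 9 (select(1,2) replace("QHK")): buf='UQHK' cursor=4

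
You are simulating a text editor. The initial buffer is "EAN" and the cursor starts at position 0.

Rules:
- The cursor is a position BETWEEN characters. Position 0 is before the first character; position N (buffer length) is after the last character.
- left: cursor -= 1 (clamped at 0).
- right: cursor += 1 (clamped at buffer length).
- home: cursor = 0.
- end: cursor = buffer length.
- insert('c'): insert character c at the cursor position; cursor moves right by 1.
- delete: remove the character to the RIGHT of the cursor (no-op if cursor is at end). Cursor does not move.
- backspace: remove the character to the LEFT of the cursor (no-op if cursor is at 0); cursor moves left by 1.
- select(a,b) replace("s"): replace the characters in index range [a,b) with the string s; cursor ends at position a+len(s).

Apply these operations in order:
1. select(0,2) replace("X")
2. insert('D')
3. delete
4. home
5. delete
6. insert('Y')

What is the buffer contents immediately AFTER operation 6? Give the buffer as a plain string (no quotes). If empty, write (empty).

Answer: YD

Derivation:
After op 1 (select(0,2) replace("X")): buf='XN' cursor=1
After op 2 (insert('D')): buf='XDN' cursor=2
After op 3 (delete): buf='XD' cursor=2
After op 4 (home): buf='XD' cursor=0
After op 5 (delete): buf='D' cursor=0
After op 6 (insert('Y')): buf='YD' cursor=1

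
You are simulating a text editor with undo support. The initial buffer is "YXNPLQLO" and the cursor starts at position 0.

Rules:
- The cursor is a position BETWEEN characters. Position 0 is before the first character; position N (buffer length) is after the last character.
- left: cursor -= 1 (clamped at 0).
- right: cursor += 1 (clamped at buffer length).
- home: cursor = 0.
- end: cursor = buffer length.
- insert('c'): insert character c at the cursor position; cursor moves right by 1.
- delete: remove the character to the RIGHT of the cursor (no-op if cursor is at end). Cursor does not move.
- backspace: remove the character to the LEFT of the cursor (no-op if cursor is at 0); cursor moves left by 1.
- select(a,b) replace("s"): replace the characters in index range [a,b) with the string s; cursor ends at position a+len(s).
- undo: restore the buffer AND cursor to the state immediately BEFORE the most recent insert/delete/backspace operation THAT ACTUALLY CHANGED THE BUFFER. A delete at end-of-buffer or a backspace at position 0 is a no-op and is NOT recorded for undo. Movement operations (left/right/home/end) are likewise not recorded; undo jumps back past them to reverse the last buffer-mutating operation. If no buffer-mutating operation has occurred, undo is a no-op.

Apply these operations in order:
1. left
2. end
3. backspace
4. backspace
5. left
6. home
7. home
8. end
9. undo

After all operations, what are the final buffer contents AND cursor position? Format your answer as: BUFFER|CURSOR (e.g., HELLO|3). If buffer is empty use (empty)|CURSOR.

Answer: YXNPLQL|7

Derivation:
After op 1 (left): buf='YXNPLQLO' cursor=0
After op 2 (end): buf='YXNPLQLO' cursor=8
After op 3 (backspace): buf='YXNPLQL' cursor=7
After op 4 (backspace): buf='YXNPLQ' cursor=6
After op 5 (left): buf='YXNPLQ' cursor=5
After op 6 (home): buf='YXNPLQ' cursor=0
After op 7 (home): buf='YXNPLQ' cursor=0
After op 8 (end): buf='YXNPLQ' cursor=6
After op 9 (undo): buf='YXNPLQL' cursor=7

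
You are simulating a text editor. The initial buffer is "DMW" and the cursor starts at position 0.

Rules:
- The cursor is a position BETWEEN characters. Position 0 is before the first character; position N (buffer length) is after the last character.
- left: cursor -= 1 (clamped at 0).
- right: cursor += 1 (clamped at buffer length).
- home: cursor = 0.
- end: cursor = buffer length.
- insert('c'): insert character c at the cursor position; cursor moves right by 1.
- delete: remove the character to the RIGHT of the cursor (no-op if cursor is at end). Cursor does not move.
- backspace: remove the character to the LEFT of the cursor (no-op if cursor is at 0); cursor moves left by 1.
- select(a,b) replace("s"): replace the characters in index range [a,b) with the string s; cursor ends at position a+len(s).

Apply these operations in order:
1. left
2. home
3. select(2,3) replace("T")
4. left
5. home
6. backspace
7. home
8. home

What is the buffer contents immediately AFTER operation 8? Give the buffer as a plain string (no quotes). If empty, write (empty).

After op 1 (left): buf='DMW' cursor=0
After op 2 (home): buf='DMW' cursor=0
After op 3 (select(2,3) replace("T")): buf='DMT' cursor=3
After op 4 (left): buf='DMT' cursor=2
After op 5 (home): buf='DMT' cursor=0
After op 6 (backspace): buf='DMT' cursor=0
After op 7 (home): buf='DMT' cursor=0
After op 8 (home): buf='DMT' cursor=0

Answer: DMT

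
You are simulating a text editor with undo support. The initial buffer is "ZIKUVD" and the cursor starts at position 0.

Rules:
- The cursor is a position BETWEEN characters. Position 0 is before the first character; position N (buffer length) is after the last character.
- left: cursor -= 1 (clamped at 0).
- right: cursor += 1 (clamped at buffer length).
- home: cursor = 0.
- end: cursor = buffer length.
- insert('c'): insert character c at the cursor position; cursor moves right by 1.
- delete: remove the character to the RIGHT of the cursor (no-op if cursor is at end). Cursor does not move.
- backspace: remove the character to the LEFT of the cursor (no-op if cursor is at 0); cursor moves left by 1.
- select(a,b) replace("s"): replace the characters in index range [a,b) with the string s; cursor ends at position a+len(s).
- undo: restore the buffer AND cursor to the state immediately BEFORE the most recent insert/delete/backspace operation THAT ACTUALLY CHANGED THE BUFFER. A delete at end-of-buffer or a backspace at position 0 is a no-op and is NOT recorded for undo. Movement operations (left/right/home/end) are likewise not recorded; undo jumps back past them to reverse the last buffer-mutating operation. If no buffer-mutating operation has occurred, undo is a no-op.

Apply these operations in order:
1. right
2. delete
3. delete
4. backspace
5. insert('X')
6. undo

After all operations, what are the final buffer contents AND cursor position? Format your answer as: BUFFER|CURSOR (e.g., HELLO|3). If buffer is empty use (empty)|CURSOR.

After op 1 (right): buf='ZIKUVD' cursor=1
After op 2 (delete): buf='ZKUVD' cursor=1
After op 3 (delete): buf='ZUVD' cursor=1
After op 4 (backspace): buf='UVD' cursor=0
After op 5 (insert('X')): buf='XUVD' cursor=1
After op 6 (undo): buf='UVD' cursor=0

Answer: UVD|0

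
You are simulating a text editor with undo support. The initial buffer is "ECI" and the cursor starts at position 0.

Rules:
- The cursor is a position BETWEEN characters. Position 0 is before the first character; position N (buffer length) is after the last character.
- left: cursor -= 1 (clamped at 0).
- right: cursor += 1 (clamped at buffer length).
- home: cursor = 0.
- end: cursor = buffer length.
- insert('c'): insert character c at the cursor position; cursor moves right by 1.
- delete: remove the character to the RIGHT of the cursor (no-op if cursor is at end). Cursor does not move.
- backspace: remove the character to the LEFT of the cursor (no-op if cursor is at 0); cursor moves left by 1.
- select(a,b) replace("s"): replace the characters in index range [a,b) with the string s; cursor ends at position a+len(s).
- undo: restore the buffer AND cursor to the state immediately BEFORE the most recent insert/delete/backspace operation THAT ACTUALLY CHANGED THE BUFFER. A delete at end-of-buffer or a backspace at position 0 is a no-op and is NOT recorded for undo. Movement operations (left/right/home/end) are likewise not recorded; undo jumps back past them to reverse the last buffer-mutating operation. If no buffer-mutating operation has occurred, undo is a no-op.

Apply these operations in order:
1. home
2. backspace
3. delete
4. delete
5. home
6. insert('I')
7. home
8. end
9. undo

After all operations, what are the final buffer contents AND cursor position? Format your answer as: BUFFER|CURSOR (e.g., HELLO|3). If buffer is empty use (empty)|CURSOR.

Answer: I|0

Derivation:
After op 1 (home): buf='ECI' cursor=0
After op 2 (backspace): buf='ECI' cursor=0
After op 3 (delete): buf='CI' cursor=0
After op 4 (delete): buf='I' cursor=0
After op 5 (home): buf='I' cursor=0
After op 6 (insert('I')): buf='II' cursor=1
After op 7 (home): buf='II' cursor=0
After op 8 (end): buf='II' cursor=2
After op 9 (undo): buf='I' cursor=0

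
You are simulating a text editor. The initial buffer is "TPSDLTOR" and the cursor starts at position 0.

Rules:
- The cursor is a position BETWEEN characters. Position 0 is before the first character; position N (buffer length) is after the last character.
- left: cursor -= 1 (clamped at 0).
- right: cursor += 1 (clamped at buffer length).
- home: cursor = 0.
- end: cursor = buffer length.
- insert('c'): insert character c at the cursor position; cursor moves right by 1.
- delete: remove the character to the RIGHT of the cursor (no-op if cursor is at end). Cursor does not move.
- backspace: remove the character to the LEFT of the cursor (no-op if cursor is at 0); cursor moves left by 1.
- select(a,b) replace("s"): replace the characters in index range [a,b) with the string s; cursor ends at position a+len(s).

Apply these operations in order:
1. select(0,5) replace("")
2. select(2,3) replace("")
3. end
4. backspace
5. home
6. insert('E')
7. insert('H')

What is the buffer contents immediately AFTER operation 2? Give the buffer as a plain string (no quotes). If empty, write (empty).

Answer: TO

Derivation:
After op 1 (select(0,5) replace("")): buf='TOR' cursor=0
After op 2 (select(2,3) replace("")): buf='TO' cursor=2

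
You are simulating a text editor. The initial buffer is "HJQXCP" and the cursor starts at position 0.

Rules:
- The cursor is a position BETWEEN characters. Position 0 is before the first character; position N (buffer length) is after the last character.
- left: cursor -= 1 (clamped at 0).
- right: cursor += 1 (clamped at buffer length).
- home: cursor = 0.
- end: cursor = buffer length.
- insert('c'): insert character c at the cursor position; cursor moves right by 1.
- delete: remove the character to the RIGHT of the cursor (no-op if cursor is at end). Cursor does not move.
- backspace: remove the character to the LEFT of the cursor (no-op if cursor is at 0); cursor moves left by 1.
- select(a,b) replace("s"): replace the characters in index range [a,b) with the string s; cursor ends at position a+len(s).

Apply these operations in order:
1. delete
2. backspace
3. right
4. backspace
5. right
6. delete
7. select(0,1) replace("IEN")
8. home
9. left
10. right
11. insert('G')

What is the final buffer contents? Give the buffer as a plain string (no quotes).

Answer: IGENCP

Derivation:
After op 1 (delete): buf='JQXCP' cursor=0
After op 2 (backspace): buf='JQXCP' cursor=0
After op 3 (right): buf='JQXCP' cursor=1
After op 4 (backspace): buf='QXCP' cursor=0
After op 5 (right): buf='QXCP' cursor=1
After op 6 (delete): buf='QCP' cursor=1
After op 7 (select(0,1) replace("IEN")): buf='IENCP' cursor=3
After op 8 (home): buf='IENCP' cursor=0
After op 9 (left): buf='IENCP' cursor=0
After op 10 (right): buf='IENCP' cursor=1
After op 11 (insert('G')): buf='IGENCP' cursor=2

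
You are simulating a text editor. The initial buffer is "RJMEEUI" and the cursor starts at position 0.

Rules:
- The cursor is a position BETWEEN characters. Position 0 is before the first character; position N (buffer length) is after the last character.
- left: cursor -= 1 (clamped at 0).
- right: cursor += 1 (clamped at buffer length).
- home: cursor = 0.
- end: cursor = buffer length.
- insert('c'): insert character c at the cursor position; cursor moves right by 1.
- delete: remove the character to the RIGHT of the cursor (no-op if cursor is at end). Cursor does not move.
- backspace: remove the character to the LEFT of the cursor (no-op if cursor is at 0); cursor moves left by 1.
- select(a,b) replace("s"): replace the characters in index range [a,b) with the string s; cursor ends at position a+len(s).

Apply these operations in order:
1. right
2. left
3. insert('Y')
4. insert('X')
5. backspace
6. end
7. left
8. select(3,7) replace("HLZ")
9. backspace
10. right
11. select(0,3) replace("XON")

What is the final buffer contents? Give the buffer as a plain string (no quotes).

After op 1 (right): buf='RJMEEUI' cursor=1
After op 2 (left): buf='RJMEEUI' cursor=0
After op 3 (insert('Y')): buf='YRJMEEUI' cursor=1
After op 4 (insert('X')): buf='YXRJMEEUI' cursor=2
After op 5 (backspace): buf='YRJMEEUI' cursor=1
After op 6 (end): buf='YRJMEEUI' cursor=8
After op 7 (left): buf='YRJMEEUI' cursor=7
After op 8 (select(3,7) replace("HLZ")): buf='YRJHLZI' cursor=6
After op 9 (backspace): buf='YRJHLI' cursor=5
After op 10 (right): buf='YRJHLI' cursor=6
After op 11 (select(0,3) replace("XON")): buf='XONHLI' cursor=3

Answer: XONHLI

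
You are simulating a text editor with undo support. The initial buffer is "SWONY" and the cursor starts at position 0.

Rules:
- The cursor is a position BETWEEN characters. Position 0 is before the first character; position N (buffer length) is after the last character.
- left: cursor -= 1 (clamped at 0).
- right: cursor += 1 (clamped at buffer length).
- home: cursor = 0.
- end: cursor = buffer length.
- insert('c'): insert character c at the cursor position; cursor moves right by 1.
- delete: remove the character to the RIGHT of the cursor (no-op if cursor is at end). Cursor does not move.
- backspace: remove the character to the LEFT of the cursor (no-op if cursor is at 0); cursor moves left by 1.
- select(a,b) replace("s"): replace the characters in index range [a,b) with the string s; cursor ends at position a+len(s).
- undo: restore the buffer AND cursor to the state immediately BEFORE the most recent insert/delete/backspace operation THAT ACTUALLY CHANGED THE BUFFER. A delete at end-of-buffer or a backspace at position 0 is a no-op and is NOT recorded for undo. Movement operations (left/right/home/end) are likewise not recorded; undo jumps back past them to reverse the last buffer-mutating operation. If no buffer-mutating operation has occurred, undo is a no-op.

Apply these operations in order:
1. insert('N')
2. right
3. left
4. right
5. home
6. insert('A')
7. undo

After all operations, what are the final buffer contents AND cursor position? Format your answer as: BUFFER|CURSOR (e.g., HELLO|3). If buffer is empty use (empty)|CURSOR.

Answer: NSWONY|0

Derivation:
After op 1 (insert('N')): buf='NSWONY' cursor=1
After op 2 (right): buf='NSWONY' cursor=2
After op 3 (left): buf='NSWONY' cursor=1
After op 4 (right): buf='NSWONY' cursor=2
After op 5 (home): buf='NSWONY' cursor=0
After op 6 (insert('A')): buf='ANSWONY' cursor=1
After op 7 (undo): buf='NSWONY' cursor=0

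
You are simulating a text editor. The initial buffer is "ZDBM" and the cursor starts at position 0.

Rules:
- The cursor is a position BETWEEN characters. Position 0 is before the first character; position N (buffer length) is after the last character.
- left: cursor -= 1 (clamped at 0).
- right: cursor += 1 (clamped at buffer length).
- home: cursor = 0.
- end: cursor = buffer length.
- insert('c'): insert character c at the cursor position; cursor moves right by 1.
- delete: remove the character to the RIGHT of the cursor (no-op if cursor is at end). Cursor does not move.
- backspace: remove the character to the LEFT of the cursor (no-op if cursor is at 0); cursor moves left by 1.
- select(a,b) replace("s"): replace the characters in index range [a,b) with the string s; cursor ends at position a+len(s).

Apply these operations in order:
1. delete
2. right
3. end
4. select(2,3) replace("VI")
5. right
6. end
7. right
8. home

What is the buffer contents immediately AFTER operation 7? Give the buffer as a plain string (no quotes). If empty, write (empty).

After op 1 (delete): buf='DBM' cursor=0
After op 2 (right): buf='DBM' cursor=1
After op 3 (end): buf='DBM' cursor=3
After op 4 (select(2,3) replace("VI")): buf='DBVI' cursor=4
After op 5 (right): buf='DBVI' cursor=4
After op 6 (end): buf='DBVI' cursor=4
After op 7 (right): buf='DBVI' cursor=4

Answer: DBVI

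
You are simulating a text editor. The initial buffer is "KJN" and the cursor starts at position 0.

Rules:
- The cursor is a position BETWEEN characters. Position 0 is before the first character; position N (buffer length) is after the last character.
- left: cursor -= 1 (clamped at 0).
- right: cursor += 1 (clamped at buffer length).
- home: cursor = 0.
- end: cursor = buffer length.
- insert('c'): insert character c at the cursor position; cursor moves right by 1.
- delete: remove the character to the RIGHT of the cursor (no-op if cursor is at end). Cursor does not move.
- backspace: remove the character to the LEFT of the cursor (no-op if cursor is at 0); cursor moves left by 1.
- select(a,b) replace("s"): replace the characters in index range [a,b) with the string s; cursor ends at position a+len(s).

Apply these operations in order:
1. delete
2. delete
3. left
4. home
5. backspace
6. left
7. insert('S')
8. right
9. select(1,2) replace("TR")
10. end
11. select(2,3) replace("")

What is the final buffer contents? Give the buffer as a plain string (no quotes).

After op 1 (delete): buf='JN' cursor=0
After op 2 (delete): buf='N' cursor=0
After op 3 (left): buf='N' cursor=0
After op 4 (home): buf='N' cursor=0
After op 5 (backspace): buf='N' cursor=0
After op 6 (left): buf='N' cursor=0
After op 7 (insert('S')): buf='SN' cursor=1
After op 8 (right): buf='SN' cursor=2
After op 9 (select(1,2) replace("TR")): buf='STR' cursor=3
After op 10 (end): buf='STR' cursor=3
After op 11 (select(2,3) replace("")): buf='ST' cursor=2

Answer: ST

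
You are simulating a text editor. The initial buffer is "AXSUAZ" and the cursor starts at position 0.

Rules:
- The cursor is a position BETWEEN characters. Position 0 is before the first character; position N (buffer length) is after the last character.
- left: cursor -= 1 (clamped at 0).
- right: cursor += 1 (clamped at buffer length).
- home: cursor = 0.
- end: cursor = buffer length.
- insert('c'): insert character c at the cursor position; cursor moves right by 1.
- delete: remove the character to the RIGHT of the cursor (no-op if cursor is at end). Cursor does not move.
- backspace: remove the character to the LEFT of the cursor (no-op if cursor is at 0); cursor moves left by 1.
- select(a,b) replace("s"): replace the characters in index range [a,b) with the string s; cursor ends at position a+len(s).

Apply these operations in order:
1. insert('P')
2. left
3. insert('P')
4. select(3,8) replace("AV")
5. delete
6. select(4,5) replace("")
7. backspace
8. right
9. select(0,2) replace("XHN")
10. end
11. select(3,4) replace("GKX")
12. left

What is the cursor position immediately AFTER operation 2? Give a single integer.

After op 1 (insert('P')): buf='PAXSUAZ' cursor=1
After op 2 (left): buf='PAXSUAZ' cursor=0

Answer: 0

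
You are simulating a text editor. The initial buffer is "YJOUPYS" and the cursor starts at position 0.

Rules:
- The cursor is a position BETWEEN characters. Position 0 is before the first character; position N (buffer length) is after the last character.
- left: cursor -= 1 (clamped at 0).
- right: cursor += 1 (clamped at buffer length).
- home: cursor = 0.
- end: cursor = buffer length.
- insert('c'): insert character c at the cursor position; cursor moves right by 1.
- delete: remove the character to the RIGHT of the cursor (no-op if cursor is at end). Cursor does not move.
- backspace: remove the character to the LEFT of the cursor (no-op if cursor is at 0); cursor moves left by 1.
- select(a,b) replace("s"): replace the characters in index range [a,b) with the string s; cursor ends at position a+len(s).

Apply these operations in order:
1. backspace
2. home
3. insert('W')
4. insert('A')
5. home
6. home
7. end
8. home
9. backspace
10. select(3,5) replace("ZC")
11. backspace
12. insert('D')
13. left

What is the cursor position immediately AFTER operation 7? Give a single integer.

After op 1 (backspace): buf='YJOUPYS' cursor=0
After op 2 (home): buf='YJOUPYS' cursor=0
After op 3 (insert('W')): buf='WYJOUPYS' cursor=1
After op 4 (insert('A')): buf='WAYJOUPYS' cursor=2
After op 5 (home): buf='WAYJOUPYS' cursor=0
After op 6 (home): buf='WAYJOUPYS' cursor=0
After op 7 (end): buf='WAYJOUPYS' cursor=9

Answer: 9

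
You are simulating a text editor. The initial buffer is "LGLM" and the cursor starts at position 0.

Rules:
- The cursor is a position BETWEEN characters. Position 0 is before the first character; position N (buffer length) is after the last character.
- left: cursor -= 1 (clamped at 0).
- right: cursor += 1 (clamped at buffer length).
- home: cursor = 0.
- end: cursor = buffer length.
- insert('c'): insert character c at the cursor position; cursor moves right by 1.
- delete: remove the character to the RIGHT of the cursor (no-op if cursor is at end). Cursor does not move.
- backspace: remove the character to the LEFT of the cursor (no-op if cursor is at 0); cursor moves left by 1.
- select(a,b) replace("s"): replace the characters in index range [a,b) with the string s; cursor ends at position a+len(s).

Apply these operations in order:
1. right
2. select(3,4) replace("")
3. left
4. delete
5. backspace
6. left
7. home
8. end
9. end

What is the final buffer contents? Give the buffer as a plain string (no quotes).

After op 1 (right): buf='LGLM' cursor=1
After op 2 (select(3,4) replace("")): buf='LGL' cursor=3
After op 3 (left): buf='LGL' cursor=2
After op 4 (delete): buf='LG' cursor=2
After op 5 (backspace): buf='L' cursor=1
After op 6 (left): buf='L' cursor=0
After op 7 (home): buf='L' cursor=0
After op 8 (end): buf='L' cursor=1
After op 9 (end): buf='L' cursor=1

Answer: L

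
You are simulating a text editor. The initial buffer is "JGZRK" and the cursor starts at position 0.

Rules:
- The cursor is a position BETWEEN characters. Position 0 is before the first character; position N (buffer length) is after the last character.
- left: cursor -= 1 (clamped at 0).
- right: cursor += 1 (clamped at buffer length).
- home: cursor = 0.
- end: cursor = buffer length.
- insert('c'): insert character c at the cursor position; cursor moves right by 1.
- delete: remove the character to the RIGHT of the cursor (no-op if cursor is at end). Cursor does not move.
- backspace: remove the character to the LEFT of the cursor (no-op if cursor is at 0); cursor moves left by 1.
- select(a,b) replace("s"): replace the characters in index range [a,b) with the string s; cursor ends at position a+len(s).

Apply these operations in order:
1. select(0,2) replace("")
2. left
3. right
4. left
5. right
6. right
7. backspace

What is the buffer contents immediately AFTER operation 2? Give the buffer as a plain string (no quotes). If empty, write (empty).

After op 1 (select(0,2) replace("")): buf='ZRK' cursor=0
After op 2 (left): buf='ZRK' cursor=0

Answer: ZRK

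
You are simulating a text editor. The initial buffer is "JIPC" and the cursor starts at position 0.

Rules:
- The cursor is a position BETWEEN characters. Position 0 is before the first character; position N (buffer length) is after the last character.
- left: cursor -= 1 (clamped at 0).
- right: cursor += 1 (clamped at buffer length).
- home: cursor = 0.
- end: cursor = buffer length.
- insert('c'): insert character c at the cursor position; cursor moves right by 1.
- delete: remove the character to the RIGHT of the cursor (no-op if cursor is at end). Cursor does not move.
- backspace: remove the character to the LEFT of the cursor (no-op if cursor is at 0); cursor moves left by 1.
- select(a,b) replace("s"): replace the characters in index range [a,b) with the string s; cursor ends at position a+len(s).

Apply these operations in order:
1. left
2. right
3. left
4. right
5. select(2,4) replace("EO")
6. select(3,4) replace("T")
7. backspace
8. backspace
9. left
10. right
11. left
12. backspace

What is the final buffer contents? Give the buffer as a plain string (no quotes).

After op 1 (left): buf='JIPC' cursor=0
After op 2 (right): buf='JIPC' cursor=1
After op 3 (left): buf='JIPC' cursor=0
After op 4 (right): buf='JIPC' cursor=1
After op 5 (select(2,4) replace("EO")): buf='JIEO' cursor=4
After op 6 (select(3,4) replace("T")): buf='JIET' cursor=4
After op 7 (backspace): buf='JIE' cursor=3
After op 8 (backspace): buf='JI' cursor=2
After op 9 (left): buf='JI' cursor=1
After op 10 (right): buf='JI' cursor=2
After op 11 (left): buf='JI' cursor=1
After op 12 (backspace): buf='I' cursor=0

Answer: I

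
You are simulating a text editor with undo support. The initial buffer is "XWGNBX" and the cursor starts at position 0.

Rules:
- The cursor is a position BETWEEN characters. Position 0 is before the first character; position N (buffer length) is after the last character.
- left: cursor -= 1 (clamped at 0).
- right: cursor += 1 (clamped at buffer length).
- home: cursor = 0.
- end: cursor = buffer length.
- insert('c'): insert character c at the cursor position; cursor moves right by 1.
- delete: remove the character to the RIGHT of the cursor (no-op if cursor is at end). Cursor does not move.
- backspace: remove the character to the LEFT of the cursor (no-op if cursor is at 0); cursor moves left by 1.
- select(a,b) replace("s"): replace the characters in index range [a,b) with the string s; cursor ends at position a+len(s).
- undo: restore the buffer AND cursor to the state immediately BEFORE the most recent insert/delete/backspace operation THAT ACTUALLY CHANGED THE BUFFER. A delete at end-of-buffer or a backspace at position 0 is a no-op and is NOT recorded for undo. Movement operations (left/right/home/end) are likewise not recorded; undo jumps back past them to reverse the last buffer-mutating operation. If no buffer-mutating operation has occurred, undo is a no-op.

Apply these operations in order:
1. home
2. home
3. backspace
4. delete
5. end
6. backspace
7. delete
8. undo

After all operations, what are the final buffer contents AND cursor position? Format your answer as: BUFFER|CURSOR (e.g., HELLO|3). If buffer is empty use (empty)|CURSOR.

Answer: WGNBX|5

Derivation:
After op 1 (home): buf='XWGNBX' cursor=0
After op 2 (home): buf='XWGNBX' cursor=0
After op 3 (backspace): buf='XWGNBX' cursor=0
After op 4 (delete): buf='WGNBX' cursor=0
After op 5 (end): buf='WGNBX' cursor=5
After op 6 (backspace): buf='WGNB' cursor=4
After op 7 (delete): buf='WGNB' cursor=4
After op 8 (undo): buf='WGNBX' cursor=5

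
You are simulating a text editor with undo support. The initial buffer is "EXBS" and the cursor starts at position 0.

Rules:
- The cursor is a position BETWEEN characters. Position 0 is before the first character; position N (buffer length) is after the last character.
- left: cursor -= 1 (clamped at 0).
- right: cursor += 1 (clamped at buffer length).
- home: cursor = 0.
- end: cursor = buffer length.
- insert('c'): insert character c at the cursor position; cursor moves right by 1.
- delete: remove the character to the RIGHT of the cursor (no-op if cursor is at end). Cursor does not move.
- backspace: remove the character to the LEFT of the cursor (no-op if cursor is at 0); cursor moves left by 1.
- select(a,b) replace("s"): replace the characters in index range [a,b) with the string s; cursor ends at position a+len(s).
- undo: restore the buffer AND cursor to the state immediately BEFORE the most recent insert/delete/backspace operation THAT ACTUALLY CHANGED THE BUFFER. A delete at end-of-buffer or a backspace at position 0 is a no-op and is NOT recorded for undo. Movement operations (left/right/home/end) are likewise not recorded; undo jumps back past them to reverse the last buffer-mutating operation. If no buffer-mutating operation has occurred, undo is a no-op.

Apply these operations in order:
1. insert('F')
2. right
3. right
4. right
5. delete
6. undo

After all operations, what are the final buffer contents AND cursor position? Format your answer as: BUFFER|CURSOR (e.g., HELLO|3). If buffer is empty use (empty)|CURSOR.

After op 1 (insert('F')): buf='FEXBS' cursor=1
After op 2 (right): buf='FEXBS' cursor=2
After op 3 (right): buf='FEXBS' cursor=3
After op 4 (right): buf='FEXBS' cursor=4
After op 5 (delete): buf='FEXB' cursor=4
After op 6 (undo): buf='FEXBS' cursor=4

Answer: FEXBS|4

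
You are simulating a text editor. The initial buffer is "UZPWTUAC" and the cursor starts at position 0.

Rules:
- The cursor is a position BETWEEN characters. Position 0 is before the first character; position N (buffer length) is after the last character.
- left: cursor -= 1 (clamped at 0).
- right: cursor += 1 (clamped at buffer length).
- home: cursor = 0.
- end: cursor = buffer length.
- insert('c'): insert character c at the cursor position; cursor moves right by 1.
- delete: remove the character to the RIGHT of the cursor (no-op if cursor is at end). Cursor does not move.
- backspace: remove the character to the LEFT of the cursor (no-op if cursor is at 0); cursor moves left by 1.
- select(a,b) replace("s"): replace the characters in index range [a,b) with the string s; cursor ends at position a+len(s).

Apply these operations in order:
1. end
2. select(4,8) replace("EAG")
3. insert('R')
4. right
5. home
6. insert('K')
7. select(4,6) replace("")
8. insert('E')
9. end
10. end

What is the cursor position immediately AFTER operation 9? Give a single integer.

Answer: 8

Derivation:
After op 1 (end): buf='UZPWTUAC' cursor=8
After op 2 (select(4,8) replace("EAG")): buf='UZPWEAG' cursor=7
After op 3 (insert('R')): buf='UZPWEAGR' cursor=8
After op 4 (right): buf='UZPWEAGR' cursor=8
After op 5 (home): buf='UZPWEAGR' cursor=0
After op 6 (insert('K')): buf='KUZPWEAGR' cursor=1
After op 7 (select(4,6) replace("")): buf='KUZPAGR' cursor=4
After op 8 (insert('E')): buf='KUZPEAGR' cursor=5
After op 9 (end): buf='KUZPEAGR' cursor=8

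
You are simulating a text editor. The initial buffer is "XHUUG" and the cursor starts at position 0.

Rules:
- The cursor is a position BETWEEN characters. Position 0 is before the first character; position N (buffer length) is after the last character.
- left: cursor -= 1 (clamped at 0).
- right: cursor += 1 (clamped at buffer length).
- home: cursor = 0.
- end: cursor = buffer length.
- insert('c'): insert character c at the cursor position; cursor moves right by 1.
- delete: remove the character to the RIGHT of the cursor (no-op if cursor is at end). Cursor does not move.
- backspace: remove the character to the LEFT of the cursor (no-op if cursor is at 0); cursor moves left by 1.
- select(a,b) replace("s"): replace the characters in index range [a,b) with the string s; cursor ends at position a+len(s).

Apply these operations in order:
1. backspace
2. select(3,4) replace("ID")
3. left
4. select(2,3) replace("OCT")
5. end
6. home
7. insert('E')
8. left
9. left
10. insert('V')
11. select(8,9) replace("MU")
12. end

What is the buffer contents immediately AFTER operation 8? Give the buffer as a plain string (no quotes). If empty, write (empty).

Answer: EXHOCTIDG

Derivation:
After op 1 (backspace): buf='XHUUG' cursor=0
After op 2 (select(3,4) replace("ID")): buf='XHUIDG' cursor=5
After op 3 (left): buf='XHUIDG' cursor=4
After op 4 (select(2,3) replace("OCT")): buf='XHOCTIDG' cursor=5
After op 5 (end): buf='XHOCTIDG' cursor=8
After op 6 (home): buf='XHOCTIDG' cursor=0
After op 7 (insert('E')): buf='EXHOCTIDG' cursor=1
After op 8 (left): buf='EXHOCTIDG' cursor=0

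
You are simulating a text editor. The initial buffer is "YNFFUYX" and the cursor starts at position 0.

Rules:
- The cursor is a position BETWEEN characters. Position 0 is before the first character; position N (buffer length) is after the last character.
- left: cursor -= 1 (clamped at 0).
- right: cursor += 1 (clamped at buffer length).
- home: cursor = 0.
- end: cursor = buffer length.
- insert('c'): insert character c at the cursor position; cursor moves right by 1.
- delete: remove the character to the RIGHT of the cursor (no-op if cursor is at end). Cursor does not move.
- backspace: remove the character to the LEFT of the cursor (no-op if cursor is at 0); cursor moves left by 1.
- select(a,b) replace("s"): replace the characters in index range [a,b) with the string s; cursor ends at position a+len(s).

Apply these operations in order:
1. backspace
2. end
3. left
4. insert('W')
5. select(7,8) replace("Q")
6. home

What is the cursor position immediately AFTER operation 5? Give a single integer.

Answer: 8

Derivation:
After op 1 (backspace): buf='YNFFUYX' cursor=0
After op 2 (end): buf='YNFFUYX' cursor=7
After op 3 (left): buf='YNFFUYX' cursor=6
After op 4 (insert('W')): buf='YNFFUYWX' cursor=7
After op 5 (select(7,8) replace("Q")): buf='YNFFUYWQ' cursor=8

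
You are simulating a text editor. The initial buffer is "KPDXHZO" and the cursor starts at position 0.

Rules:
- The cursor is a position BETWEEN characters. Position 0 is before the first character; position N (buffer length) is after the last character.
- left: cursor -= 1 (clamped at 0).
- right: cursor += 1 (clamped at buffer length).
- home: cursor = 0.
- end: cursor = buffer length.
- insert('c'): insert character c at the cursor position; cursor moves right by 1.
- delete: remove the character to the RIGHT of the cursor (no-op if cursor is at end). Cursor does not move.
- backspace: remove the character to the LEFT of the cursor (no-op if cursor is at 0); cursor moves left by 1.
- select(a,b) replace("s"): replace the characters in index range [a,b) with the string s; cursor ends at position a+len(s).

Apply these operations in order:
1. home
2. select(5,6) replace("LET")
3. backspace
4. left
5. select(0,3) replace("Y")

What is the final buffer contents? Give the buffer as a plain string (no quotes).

Answer: YXHLEO

Derivation:
After op 1 (home): buf='KPDXHZO' cursor=0
After op 2 (select(5,6) replace("LET")): buf='KPDXHLETO' cursor=8
After op 3 (backspace): buf='KPDXHLEO' cursor=7
After op 4 (left): buf='KPDXHLEO' cursor=6
After op 5 (select(0,3) replace("Y")): buf='YXHLEO' cursor=1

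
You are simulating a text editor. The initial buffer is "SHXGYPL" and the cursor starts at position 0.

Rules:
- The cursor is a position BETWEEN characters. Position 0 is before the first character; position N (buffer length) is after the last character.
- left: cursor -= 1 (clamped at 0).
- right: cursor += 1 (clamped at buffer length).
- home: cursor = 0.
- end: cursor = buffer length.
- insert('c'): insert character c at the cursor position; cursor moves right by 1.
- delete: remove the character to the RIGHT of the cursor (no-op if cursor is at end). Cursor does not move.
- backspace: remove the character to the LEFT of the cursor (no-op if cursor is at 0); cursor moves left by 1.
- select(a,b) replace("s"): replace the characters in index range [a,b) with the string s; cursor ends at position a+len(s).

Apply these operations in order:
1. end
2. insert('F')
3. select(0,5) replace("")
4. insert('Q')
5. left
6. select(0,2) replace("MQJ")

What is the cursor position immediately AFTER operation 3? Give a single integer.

After op 1 (end): buf='SHXGYPL' cursor=7
After op 2 (insert('F')): buf='SHXGYPLF' cursor=8
After op 3 (select(0,5) replace("")): buf='PLF' cursor=0

Answer: 0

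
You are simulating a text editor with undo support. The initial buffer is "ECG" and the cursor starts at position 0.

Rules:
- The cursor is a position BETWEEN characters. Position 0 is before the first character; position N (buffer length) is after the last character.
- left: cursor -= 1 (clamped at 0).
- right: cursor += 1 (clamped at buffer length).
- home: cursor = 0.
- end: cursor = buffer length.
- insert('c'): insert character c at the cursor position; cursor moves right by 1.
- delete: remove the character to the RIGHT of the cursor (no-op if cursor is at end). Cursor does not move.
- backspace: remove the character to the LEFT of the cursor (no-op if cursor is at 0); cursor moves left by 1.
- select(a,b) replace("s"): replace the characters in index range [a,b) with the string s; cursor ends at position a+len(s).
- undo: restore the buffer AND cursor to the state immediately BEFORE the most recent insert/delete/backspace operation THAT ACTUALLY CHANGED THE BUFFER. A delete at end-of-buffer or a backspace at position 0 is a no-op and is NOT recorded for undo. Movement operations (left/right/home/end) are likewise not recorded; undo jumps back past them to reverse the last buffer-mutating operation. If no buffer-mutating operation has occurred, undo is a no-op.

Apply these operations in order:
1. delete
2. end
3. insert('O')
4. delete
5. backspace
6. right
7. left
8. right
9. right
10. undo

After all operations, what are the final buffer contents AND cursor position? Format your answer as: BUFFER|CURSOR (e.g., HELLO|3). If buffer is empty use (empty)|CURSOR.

Answer: CGO|3

Derivation:
After op 1 (delete): buf='CG' cursor=0
After op 2 (end): buf='CG' cursor=2
After op 3 (insert('O')): buf='CGO' cursor=3
After op 4 (delete): buf='CGO' cursor=3
After op 5 (backspace): buf='CG' cursor=2
After op 6 (right): buf='CG' cursor=2
After op 7 (left): buf='CG' cursor=1
After op 8 (right): buf='CG' cursor=2
After op 9 (right): buf='CG' cursor=2
After op 10 (undo): buf='CGO' cursor=3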